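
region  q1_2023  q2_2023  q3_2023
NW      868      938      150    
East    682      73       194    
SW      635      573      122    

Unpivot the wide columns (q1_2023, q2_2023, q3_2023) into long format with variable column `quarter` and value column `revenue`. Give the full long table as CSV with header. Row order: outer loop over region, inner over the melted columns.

region,quarter,revenue
NW,q1_2023,868
NW,q2_2023,938
NW,q3_2023,150
East,q1_2023,682
East,q2_2023,73
East,q3_2023,194
SW,q1_2023,635
SW,q2_2023,573
SW,q3_2023,122

Each (region, column) pair becomes one row: 3 × 3 = 9 rows.
For example, (NW, q1_2023) → revenue=868.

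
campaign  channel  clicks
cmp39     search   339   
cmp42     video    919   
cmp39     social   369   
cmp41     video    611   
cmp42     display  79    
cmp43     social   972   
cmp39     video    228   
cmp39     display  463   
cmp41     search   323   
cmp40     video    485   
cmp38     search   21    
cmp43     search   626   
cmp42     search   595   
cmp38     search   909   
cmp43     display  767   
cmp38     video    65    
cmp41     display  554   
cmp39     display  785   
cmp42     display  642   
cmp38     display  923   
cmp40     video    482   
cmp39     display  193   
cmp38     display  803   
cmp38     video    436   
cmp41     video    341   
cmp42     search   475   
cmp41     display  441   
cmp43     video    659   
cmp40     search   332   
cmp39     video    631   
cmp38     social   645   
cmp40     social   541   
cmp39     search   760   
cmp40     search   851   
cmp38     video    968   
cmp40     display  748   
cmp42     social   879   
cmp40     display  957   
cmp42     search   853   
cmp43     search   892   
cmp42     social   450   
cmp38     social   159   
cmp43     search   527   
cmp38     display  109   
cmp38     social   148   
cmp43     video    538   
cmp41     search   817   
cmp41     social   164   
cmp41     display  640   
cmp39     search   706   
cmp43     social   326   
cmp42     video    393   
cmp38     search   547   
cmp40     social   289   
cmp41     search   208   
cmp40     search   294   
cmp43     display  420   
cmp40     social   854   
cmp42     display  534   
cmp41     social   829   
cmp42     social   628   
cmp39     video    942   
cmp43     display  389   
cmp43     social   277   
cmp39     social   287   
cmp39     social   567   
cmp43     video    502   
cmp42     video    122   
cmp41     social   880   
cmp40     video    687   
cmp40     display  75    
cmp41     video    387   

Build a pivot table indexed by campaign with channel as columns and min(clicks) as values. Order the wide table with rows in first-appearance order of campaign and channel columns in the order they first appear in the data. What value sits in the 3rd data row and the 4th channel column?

With rows in first-appearance order of campaign, row 3 is campaign=cmp41. channel columns in first-appearance order: search, video, social, display; column 4 is display.
Long rows with campaign=cmp41, channel=display: min(554, 441, 640) = 441.

441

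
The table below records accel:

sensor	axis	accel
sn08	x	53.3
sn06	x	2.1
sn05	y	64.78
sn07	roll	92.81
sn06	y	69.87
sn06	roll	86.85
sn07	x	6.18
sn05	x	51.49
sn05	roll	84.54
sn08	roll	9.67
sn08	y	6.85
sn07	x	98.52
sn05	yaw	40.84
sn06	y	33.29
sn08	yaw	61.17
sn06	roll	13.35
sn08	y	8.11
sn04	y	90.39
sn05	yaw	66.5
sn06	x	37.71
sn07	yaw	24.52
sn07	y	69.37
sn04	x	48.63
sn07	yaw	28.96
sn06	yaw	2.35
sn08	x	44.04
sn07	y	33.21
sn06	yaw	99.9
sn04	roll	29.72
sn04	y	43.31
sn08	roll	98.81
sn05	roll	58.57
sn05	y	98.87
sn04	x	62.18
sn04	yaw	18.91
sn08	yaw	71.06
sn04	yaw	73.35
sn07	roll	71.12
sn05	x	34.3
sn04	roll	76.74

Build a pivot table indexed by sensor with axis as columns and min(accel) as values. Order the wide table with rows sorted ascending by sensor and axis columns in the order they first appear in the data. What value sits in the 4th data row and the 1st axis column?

With rows sorted ascending by sensor, row 4 is sensor=sn07. axis columns in first-appearance order: x, y, roll, yaw; column 1 is x.
Long rows with sensor=sn07, axis=x: min(6.18, 98.52) = 6.18.

6.18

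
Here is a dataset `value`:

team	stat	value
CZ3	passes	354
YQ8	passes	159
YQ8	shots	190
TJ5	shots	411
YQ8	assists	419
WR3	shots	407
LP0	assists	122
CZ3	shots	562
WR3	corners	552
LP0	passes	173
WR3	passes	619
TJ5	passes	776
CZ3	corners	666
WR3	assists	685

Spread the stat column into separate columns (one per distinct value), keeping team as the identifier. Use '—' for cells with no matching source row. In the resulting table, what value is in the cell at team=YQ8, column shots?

190

The long row with team=YQ8, stat=shots has value=190.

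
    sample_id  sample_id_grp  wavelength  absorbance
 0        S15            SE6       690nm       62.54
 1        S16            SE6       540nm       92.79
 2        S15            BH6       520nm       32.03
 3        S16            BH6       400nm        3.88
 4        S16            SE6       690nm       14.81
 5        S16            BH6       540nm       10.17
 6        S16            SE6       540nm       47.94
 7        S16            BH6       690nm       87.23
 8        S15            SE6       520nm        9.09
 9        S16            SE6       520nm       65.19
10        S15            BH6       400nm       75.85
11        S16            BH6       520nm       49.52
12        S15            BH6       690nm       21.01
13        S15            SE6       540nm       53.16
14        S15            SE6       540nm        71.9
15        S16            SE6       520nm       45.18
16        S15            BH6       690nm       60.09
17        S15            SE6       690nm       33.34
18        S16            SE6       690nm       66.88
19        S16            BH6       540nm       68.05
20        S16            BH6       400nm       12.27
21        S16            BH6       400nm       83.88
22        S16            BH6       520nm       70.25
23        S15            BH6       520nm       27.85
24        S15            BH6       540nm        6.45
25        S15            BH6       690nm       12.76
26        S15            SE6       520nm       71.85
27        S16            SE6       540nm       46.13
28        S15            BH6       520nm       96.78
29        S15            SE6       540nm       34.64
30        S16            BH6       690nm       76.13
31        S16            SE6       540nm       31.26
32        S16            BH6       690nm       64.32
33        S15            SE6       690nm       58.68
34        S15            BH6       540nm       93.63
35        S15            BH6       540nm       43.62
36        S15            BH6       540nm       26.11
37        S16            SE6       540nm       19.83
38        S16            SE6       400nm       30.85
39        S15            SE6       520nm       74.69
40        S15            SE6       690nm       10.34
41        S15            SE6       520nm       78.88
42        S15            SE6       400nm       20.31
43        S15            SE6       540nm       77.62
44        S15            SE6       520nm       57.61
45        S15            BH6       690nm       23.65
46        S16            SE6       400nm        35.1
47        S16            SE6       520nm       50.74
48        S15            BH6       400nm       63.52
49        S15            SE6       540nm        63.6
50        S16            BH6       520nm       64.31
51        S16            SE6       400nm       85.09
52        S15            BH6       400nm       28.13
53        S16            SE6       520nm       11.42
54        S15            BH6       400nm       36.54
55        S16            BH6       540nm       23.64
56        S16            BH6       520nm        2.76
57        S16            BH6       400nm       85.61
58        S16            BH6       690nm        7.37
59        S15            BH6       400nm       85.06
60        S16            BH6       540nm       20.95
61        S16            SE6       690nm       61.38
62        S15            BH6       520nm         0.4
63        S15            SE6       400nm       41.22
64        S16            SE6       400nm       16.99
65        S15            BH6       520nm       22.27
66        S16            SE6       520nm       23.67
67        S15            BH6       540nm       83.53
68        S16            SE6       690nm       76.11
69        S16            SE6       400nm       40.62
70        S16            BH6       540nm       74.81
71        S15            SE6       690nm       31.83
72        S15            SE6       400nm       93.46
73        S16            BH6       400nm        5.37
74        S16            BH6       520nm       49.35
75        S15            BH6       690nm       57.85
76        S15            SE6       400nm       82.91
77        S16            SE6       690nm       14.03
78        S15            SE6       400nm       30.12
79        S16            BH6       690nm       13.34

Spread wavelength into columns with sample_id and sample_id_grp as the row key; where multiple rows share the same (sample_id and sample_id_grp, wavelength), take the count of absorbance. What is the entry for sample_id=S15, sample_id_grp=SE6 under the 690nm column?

5

Rows with sample_id=S15, sample_id_grp=SE6 and wavelength=690nm: absorbance values are 62.54, 33.34, 58.68, 10.34, 31.83.
5 rows match — count = 5.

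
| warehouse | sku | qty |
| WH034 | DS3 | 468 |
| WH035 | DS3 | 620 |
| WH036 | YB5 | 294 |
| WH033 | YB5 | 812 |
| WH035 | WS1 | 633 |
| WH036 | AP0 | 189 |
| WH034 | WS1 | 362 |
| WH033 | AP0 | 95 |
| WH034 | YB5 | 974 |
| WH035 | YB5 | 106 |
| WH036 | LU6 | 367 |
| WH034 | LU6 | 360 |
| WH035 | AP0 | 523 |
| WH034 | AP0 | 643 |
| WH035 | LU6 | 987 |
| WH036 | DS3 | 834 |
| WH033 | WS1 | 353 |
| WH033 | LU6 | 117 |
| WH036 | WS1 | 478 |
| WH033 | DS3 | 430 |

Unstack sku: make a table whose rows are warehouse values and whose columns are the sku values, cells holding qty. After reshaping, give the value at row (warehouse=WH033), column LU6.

Wide layout: rows indexed by warehouse, columns are the 5 distinct sku values (DS3, YB5, WS1, AP0, LU6).
Cell (warehouse=WH033, sku=LU6) draws from the long row where warehouse=WH033 and sku=LU6, which has qty=117.

117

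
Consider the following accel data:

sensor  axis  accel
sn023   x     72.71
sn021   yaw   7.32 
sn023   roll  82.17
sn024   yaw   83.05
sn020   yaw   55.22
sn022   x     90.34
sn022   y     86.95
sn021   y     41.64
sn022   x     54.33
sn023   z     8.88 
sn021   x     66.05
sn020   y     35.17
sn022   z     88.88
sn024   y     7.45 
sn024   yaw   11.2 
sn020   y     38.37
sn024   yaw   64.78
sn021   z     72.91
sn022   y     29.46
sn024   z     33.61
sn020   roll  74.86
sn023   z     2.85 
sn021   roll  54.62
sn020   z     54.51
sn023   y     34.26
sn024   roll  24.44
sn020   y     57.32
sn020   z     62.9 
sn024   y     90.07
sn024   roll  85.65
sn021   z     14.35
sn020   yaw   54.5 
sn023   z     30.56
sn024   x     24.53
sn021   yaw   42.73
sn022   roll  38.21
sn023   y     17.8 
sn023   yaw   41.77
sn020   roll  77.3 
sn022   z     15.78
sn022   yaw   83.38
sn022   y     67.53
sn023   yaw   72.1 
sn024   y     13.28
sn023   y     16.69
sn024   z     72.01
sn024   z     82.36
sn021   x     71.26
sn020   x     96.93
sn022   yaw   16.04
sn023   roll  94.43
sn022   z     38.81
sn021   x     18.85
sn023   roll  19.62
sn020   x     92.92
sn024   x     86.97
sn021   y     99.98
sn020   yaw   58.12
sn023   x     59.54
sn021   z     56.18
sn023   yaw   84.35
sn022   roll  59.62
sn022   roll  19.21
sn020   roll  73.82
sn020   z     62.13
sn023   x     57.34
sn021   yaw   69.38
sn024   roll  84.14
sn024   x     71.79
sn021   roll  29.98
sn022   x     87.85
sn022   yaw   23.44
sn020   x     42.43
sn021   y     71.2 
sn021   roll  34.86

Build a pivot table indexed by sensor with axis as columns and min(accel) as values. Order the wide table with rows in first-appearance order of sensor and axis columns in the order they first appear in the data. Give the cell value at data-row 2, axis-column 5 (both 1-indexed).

14.35

With rows in first-appearance order of sensor, row 2 is sensor=sn021. axis columns in first-appearance order: x, yaw, roll, y, z; column 5 is z.
Long rows with sensor=sn021, axis=z: min(72.91, 14.35, 56.18) = 14.35.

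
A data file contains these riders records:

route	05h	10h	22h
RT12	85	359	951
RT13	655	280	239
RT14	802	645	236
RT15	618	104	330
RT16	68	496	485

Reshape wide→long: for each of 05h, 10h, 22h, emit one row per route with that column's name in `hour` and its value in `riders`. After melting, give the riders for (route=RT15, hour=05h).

618

Unpivoting turns each (route, wide-column) pair into one long row.
The wide cell at row RT15, column 05h holds 618, so the long row (RT15, 05h) has riders=618.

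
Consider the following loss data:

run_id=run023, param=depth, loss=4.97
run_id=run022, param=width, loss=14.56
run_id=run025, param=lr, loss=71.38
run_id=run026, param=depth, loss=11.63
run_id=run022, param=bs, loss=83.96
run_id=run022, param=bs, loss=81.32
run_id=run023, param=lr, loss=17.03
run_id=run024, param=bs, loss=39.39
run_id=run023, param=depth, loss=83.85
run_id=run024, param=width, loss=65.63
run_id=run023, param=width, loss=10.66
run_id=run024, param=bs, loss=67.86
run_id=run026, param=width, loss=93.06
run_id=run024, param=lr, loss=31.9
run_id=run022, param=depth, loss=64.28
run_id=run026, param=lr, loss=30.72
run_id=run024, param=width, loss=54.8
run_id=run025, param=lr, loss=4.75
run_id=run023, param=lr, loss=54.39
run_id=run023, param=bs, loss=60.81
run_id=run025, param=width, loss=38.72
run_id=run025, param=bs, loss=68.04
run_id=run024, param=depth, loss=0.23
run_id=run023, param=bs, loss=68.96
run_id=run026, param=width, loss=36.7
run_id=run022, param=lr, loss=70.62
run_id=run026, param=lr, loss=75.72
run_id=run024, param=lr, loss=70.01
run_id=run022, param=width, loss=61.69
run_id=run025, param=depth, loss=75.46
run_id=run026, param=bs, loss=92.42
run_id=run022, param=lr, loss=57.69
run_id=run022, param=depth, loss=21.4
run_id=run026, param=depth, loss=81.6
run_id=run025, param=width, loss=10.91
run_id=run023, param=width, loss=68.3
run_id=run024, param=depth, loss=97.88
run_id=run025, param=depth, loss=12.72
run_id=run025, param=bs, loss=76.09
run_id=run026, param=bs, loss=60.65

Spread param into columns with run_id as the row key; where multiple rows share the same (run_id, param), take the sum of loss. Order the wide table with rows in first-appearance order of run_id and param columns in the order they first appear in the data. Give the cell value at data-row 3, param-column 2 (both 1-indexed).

49.63

With rows in first-appearance order of run_id, row 3 is run_id=run025. param columns in first-appearance order: depth, width, lr, bs; column 2 is width.
Long rows with run_id=run025, param=width: 38.72 + 10.91 = 49.63.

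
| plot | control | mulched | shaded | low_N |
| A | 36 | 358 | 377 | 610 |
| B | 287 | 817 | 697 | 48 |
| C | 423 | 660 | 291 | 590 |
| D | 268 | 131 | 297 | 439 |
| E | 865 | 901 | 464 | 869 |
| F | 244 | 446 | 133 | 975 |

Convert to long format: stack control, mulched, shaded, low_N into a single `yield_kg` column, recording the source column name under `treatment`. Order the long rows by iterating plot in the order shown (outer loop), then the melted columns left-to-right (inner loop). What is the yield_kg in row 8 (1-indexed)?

48

24 rows total (6 × 4). Row 8: index ⌊(8-1)/4⌋ = 1 into plot → B; (8-1) mod 4 = 3 into the melted columns → low_N.
So row 8 is (B, low_N, 48); yield_kg = 48.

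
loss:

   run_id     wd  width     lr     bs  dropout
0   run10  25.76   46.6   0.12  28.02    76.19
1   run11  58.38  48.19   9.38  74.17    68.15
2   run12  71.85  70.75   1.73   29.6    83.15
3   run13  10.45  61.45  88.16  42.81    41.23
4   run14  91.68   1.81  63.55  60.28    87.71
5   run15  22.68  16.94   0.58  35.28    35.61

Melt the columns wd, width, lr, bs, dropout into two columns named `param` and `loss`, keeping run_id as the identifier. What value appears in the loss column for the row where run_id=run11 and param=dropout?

Unpivoting turns each (run_id, wide-column) pair into one long row.
The wide cell at row run11, column dropout holds 68.15, so the long row (run11, dropout) has loss=68.15.

68.15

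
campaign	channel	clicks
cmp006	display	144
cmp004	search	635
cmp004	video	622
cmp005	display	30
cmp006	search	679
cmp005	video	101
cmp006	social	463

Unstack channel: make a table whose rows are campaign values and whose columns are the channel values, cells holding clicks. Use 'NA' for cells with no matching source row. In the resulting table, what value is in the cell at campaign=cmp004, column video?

622

The long row with campaign=cmp004, channel=video has clicks=622.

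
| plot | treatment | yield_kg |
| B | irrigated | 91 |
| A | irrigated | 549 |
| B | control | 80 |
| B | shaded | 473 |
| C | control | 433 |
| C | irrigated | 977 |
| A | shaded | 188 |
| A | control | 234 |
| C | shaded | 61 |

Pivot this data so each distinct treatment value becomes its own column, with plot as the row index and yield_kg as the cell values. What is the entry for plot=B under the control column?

Wide layout: rows indexed by plot, columns are the 3 distinct treatment values (irrigated, control, shaded).
Cell (plot=B, treatment=control) draws from the long row where plot=B and treatment=control, which has yield_kg=80.

80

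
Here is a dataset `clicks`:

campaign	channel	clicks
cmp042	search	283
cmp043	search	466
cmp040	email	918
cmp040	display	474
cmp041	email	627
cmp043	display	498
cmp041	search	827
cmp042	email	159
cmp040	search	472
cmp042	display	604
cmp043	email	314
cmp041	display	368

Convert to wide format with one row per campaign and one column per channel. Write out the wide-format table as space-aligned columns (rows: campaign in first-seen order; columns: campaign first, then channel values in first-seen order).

campaign  search  email  display
cmp042    283     159    604    
cmp043    466     314    498    
cmp040    472     918    474    
cmp041    827     627    368    

Columns: campaign plus the 3 distinct channel values (search, email, display).
For example, row cmp042 column search takes clicks=283 from the long row (cmp042, search).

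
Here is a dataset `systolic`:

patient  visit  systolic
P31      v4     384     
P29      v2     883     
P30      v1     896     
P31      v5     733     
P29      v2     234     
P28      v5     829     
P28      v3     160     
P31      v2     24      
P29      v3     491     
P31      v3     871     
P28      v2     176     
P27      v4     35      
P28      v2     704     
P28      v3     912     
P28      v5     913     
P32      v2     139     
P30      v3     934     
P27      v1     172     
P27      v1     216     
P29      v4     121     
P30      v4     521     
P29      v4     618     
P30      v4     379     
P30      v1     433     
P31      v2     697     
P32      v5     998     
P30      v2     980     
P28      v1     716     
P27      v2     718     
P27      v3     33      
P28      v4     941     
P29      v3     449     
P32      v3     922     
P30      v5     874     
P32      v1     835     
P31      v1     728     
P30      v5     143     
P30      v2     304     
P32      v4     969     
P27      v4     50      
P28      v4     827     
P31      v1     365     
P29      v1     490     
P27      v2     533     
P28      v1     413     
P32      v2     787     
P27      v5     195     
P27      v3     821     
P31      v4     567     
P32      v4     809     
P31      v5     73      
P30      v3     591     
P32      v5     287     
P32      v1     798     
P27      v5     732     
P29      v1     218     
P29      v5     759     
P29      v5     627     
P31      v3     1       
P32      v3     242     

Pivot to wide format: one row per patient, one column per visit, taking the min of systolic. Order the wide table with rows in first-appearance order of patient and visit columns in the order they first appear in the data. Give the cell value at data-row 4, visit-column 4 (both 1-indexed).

829

With rows in first-appearance order of patient, row 4 is patient=P28. visit columns in first-appearance order: v4, v2, v1, v5, v3; column 4 is v5.
Long rows with patient=P28, visit=v5: min(829, 913) = 829.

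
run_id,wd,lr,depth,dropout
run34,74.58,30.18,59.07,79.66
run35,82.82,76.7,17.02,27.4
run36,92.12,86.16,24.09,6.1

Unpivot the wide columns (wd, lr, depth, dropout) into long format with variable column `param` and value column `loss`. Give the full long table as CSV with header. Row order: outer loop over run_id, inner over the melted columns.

Each (run_id, column) pair becomes one row: 3 × 4 = 12 rows.
For example, (run34, wd) → loss=74.58.

run_id,param,loss
run34,wd,74.58
run34,lr,30.18
run34,depth,59.07
run34,dropout,79.66
run35,wd,82.82
run35,lr,76.7
run35,depth,17.02
run35,dropout,27.4
run36,wd,92.12
run36,lr,86.16
run36,depth,24.09
run36,dropout,6.1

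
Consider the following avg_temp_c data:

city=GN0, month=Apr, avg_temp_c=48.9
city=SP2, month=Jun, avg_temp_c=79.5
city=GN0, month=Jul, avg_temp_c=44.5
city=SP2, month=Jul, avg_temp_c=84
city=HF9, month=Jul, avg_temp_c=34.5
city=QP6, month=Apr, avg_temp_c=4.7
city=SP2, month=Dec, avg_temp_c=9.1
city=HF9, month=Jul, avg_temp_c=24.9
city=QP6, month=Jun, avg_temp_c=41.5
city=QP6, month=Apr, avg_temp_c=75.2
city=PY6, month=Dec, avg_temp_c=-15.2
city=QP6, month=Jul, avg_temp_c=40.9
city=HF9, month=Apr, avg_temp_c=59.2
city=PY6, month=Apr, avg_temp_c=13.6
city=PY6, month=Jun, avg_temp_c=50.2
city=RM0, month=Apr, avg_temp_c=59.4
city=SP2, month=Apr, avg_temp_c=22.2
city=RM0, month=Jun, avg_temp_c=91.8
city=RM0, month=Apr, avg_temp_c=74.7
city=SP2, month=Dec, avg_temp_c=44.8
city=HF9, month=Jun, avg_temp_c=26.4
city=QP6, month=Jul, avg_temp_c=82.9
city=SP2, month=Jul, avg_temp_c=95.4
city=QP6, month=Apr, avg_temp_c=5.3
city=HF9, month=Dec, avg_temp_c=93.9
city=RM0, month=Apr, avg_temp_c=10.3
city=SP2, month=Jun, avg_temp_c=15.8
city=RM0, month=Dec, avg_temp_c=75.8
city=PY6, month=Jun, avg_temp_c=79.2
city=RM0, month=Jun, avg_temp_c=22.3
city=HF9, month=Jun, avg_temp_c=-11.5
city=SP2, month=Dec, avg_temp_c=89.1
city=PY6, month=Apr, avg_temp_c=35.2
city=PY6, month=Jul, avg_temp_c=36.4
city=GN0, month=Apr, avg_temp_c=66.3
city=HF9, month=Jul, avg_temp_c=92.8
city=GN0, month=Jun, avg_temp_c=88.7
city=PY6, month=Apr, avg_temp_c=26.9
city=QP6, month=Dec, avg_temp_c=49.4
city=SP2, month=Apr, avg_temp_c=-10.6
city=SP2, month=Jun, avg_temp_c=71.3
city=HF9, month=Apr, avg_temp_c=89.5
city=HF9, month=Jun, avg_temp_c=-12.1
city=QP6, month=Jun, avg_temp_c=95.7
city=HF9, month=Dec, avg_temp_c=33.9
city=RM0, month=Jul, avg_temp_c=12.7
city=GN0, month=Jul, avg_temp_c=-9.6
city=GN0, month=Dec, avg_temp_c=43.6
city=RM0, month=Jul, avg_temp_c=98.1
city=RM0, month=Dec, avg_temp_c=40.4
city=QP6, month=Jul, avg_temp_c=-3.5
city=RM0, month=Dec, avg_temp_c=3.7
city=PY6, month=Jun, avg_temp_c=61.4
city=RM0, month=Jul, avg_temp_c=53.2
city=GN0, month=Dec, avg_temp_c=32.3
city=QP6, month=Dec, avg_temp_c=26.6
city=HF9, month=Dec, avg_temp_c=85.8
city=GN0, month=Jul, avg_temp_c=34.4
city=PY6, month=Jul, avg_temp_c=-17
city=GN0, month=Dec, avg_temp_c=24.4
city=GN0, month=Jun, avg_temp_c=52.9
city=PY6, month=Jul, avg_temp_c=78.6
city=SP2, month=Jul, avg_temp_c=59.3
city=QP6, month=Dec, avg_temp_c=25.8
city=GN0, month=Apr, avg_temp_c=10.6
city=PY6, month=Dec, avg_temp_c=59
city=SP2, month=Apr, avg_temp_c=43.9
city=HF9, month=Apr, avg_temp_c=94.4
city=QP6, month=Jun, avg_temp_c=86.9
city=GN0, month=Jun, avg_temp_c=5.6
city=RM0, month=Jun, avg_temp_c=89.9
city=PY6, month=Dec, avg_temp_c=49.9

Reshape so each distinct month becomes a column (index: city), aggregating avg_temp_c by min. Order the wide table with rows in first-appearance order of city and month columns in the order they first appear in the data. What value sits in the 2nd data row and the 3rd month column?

With rows in first-appearance order of city, row 2 is city=SP2. month columns in first-appearance order: Apr, Jun, Jul, Dec; column 3 is Jul.
Long rows with city=SP2, month=Jul: min(84, 95.4, 59.3) = 59.3.

59.3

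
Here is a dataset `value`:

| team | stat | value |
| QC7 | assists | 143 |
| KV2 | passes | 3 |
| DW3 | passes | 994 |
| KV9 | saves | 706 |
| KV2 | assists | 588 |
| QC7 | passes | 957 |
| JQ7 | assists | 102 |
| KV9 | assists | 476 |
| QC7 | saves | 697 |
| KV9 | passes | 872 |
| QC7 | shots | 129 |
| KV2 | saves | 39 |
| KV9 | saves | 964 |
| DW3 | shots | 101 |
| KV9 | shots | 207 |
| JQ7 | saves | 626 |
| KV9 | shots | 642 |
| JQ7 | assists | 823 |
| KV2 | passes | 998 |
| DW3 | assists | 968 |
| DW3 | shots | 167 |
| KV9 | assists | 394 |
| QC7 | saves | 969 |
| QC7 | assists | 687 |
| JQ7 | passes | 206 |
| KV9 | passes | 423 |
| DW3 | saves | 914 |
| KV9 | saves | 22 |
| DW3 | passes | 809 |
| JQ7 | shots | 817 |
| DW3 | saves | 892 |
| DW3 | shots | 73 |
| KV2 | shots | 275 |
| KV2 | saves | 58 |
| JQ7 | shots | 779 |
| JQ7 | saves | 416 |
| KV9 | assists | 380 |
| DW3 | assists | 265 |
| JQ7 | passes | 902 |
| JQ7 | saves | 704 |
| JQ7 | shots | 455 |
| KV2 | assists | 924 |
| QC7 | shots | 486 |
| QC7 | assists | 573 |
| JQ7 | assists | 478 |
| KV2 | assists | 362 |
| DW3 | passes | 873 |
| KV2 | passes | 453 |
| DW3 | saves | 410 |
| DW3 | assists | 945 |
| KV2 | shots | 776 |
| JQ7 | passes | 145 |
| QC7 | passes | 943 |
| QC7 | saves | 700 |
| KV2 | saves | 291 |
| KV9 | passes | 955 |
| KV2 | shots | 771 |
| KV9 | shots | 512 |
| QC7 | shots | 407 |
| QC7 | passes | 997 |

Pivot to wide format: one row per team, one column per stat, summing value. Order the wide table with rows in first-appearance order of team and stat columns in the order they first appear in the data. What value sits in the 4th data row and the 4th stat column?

1361

With rows in first-appearance order of team, row 4 is team=KV9. stat columns in first-appearance order: assists, passes, saves, shots; column 4 is shots.
Long rows with team=KV9, stat=shots: 207 + 642 + 512 = 1361.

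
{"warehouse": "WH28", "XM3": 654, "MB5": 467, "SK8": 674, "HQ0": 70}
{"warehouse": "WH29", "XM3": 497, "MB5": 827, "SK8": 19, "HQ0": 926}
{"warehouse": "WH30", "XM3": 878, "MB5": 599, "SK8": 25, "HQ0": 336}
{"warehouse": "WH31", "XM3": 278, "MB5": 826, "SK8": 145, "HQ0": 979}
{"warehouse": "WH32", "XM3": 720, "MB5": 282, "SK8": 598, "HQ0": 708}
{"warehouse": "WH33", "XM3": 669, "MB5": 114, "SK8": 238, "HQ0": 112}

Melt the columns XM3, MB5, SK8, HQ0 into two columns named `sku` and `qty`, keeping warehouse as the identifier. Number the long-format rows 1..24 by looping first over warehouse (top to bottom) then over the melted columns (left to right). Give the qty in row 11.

25

24 rows total (6 × 4). Row 11: index ⌊(11-1)/4⌋ = 2 into warehouse → WH30; (11-1) mod 4 = 2 into the melted columns → SK8.
So row 11 is (WH30, SK8, 25); qty = 25.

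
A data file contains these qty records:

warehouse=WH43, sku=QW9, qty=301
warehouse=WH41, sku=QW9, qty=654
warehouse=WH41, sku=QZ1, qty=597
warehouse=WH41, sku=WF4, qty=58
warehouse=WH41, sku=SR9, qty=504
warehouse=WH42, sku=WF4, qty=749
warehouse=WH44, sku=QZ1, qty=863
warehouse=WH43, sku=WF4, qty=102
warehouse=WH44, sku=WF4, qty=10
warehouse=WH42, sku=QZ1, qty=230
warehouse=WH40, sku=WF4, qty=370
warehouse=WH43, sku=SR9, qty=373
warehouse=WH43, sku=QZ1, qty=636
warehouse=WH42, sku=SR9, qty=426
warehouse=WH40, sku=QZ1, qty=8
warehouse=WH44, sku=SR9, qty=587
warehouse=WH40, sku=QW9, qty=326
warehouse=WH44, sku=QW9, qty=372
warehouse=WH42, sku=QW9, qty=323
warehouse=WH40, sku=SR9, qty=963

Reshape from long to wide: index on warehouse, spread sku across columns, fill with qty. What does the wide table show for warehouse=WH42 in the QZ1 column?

230

Wide layout: rows indexed by warehouse, columns are the 4 distinct sku values (QW9, QZ1, WF4, SR9).
Cell (warehouse=WH42, sku=QZ1) draws from the long row where warehouse=WH42 and sku=QZ1, which has qty=230.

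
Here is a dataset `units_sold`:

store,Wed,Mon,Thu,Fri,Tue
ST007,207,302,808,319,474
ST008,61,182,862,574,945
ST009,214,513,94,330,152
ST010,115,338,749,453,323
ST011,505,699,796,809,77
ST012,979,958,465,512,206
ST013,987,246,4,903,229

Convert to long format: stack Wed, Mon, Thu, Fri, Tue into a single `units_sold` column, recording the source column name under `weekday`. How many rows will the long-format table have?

35

7 store values × 5 melted columns = 35 rows.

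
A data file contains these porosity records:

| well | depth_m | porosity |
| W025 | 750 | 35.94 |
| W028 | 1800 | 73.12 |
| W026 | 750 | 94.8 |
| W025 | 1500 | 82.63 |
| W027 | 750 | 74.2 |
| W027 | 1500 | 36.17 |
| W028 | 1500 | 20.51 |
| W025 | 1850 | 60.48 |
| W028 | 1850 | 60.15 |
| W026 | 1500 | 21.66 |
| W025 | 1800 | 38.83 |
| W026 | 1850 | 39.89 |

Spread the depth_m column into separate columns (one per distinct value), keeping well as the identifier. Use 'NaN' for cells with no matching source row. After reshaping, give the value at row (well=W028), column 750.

NaN

No long-format row has well=W028 and depth_m=750, so the cell is NaN.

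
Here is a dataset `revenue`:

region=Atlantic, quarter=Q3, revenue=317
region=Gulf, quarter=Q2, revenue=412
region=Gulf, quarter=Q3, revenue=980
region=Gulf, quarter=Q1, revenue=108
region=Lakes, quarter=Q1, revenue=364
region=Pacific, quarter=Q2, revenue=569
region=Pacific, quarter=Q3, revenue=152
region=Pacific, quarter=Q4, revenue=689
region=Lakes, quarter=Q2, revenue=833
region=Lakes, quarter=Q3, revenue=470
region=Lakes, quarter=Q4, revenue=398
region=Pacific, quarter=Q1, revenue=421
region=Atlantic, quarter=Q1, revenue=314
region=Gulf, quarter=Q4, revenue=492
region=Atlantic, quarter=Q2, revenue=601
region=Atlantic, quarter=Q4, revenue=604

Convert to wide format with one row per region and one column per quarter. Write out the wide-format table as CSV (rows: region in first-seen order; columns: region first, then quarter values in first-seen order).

region,Q3,Q2,Q1,Q4
Atlantic,317,601,314,604
Gulf,980,412,108,492
Lakes,470,833,364,398
Pacific,152,569,421,689

Columns: region plus the 4 distinct quarter values (Q3, Q2, Q1, Q4).
For example, row Atlantic column Q3 takes revenue=317 from the long row (Atlantic, Q3).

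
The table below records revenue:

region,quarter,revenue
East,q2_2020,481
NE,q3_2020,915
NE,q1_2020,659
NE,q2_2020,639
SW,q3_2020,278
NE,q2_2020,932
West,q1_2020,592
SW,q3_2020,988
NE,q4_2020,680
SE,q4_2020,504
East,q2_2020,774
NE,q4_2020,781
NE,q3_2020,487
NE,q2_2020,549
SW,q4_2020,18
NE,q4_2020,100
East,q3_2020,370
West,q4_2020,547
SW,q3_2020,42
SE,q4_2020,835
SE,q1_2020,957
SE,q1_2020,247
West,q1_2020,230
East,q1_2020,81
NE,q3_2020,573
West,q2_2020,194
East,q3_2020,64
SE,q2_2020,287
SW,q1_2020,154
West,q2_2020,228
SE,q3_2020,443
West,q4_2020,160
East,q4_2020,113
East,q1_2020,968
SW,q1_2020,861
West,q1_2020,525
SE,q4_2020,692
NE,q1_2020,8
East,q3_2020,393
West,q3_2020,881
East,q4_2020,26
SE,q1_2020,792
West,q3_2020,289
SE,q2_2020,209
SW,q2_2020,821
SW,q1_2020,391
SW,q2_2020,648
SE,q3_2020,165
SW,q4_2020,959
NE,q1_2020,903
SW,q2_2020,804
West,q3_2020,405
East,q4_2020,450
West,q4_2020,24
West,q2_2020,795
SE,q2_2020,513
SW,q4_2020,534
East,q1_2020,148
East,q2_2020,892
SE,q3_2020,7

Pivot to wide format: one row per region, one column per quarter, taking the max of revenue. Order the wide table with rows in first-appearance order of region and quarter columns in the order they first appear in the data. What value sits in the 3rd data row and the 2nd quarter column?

988

With rows in first-appearance order of region, row 3 is region=SW. quarter columns in first-appearance order: q2_2020, q3_2020, q1_2020, q4_2020; column 2 is q3_2020.
Long rows with region=SW, quarter=q3_2020: max(278, 988, 42) = 988.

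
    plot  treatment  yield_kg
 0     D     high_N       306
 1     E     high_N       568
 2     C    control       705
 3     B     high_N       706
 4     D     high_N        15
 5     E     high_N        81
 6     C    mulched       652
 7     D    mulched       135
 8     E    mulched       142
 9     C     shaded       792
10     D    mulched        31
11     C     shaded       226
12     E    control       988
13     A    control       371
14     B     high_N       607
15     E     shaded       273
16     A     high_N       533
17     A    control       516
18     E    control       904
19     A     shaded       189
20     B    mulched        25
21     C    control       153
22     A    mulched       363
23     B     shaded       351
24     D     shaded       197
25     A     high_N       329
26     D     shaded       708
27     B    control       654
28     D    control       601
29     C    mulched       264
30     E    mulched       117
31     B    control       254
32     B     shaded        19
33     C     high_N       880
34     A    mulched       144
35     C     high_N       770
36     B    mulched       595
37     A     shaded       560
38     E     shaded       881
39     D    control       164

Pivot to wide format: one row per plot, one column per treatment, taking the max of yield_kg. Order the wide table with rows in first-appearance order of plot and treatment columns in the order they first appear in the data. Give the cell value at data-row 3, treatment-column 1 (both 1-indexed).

880

With rows in first-appearance order of plot, row 3 is plot=C. treatment columns in first-appearance order: high_N, control, mulched, shaded; column 1 is high_N.
Long rows with plot=C, treatment=high_N: max(880, 770) = 880.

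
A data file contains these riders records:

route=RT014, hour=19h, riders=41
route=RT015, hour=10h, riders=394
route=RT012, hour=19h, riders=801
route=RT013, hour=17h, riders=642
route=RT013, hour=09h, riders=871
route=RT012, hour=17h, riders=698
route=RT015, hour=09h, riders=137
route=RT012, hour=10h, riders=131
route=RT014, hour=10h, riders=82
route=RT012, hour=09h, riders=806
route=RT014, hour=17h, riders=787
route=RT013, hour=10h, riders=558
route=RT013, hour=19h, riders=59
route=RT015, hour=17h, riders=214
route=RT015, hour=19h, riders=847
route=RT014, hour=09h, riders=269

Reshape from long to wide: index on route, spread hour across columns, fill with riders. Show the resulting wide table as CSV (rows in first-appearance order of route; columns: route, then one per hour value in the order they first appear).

route,19h,10h,17h,09h
RT014,41,82,787,269
RT015,847,394,214,137
RT012,801,131,698,806
RT013,59,558,642,871

Columns: route plus the 4 distinct hour values (19h, 10h, 17h, 09h).
For example, row RT014 column 19h takes riders=41 from the long row (RT014, 19h).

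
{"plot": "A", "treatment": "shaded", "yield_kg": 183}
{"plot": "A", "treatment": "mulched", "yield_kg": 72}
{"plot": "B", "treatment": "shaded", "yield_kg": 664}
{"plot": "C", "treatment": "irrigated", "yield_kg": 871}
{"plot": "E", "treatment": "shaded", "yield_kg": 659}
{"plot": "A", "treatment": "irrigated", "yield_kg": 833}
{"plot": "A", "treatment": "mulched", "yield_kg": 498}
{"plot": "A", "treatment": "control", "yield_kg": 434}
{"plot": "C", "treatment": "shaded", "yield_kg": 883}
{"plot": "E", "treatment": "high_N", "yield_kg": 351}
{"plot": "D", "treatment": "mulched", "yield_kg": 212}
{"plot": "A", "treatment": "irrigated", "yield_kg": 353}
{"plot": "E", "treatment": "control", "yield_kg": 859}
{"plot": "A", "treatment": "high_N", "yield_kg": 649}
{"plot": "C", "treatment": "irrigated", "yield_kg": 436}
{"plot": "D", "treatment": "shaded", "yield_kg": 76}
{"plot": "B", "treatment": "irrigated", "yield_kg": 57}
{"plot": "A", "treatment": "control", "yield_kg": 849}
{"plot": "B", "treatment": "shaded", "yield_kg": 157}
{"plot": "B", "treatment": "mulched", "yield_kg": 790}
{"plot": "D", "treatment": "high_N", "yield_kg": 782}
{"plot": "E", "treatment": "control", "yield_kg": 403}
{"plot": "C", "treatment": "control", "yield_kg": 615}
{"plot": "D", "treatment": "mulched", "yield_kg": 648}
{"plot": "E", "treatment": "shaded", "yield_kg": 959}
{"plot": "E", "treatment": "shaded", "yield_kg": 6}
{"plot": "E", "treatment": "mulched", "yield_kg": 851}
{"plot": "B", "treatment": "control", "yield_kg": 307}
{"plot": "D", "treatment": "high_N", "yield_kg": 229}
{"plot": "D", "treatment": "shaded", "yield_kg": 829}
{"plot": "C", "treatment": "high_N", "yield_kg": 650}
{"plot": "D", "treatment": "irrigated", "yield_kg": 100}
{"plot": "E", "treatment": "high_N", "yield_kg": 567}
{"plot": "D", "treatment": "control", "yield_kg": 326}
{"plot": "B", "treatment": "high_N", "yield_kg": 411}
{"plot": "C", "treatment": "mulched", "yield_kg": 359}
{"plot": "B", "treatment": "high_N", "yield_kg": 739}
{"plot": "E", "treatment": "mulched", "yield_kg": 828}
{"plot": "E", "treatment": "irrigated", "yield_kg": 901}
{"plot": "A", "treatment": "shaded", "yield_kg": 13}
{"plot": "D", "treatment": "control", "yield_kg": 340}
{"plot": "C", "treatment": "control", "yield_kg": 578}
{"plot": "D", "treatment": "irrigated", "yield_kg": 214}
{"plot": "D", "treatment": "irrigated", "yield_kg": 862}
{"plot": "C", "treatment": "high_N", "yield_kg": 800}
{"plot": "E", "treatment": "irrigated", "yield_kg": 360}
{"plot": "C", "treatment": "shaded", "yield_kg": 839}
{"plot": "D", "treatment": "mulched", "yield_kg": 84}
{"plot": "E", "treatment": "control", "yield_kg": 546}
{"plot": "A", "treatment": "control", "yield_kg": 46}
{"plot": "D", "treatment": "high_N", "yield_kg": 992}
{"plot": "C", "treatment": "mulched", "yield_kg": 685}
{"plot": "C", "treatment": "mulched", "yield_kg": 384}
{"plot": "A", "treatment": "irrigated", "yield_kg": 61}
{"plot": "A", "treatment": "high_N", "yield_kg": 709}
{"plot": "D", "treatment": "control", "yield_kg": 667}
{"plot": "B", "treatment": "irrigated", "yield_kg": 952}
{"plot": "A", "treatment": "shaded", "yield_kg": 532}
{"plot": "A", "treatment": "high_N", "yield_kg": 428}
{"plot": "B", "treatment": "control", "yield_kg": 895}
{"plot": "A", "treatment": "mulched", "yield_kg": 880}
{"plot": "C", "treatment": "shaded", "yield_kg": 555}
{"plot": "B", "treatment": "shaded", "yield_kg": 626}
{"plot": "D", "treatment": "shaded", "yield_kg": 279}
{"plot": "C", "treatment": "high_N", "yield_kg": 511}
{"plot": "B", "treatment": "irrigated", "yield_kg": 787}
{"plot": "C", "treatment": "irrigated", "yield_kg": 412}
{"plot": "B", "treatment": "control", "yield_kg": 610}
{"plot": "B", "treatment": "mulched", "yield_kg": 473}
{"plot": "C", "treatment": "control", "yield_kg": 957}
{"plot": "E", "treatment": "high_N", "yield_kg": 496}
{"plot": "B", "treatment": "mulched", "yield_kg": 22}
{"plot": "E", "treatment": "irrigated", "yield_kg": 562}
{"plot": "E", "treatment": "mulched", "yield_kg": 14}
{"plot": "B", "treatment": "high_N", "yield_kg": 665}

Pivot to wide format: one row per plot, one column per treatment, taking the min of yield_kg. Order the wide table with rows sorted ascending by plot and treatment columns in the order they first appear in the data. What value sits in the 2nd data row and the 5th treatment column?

411

With rows sorted ascending by plot, row 2 is plot=B. treatment columns in first-appearance order: shaded, mulched, irrigated, control, high_N; column 5 is high_N.
Long rows with plot=B, treatment=high_N: min(411, 739, 665) = 411.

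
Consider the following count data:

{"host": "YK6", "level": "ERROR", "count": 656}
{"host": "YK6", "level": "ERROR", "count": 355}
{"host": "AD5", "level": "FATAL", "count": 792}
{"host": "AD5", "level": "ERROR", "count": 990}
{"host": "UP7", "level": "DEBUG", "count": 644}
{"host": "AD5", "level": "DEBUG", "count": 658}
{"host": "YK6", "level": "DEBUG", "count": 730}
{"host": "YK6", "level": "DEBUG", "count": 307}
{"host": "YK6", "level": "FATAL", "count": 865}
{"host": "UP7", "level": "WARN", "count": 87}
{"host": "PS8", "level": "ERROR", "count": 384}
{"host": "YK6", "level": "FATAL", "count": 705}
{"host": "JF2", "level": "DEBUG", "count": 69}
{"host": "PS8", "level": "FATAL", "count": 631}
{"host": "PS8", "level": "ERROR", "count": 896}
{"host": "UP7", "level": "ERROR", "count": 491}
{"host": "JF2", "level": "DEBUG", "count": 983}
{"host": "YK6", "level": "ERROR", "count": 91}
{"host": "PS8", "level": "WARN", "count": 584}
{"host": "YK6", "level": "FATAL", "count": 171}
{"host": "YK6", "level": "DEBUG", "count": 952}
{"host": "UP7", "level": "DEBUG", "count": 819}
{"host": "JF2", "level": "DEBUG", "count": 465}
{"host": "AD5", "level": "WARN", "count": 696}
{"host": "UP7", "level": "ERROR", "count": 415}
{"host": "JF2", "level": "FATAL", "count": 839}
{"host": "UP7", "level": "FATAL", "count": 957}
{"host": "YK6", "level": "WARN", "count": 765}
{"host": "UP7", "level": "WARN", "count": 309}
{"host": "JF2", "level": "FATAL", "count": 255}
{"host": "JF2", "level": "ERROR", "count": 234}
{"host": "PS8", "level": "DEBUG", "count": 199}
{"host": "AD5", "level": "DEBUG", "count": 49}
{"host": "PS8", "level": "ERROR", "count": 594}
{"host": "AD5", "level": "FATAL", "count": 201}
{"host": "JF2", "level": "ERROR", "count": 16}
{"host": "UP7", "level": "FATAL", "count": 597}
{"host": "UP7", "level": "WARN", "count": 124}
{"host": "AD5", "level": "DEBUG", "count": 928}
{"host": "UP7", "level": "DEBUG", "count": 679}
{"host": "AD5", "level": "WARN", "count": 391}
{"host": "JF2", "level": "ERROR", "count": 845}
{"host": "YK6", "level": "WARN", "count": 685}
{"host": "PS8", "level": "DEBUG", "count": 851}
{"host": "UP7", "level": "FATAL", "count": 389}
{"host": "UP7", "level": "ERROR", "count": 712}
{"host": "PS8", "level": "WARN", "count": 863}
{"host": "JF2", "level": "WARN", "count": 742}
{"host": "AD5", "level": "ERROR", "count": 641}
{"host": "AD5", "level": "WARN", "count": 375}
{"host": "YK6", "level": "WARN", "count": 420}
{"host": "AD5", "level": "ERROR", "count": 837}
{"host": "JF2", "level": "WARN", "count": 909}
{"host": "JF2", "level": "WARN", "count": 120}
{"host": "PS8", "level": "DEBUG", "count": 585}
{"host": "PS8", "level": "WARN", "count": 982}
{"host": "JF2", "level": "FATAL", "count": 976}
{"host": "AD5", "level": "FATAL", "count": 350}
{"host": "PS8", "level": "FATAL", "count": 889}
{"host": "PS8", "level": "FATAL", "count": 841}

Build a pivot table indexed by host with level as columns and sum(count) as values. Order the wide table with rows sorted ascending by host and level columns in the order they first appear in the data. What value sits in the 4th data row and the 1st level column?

1618

With rows sorted ascending by host, row 4 is host=UP7. level columns in first-appearance order: ERROR, FATAL, DEBUG, WARN; column 1 is ERROR.
Long rows with host=UP7, level=ERROR: 491 + 415 + 712 = 1618.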